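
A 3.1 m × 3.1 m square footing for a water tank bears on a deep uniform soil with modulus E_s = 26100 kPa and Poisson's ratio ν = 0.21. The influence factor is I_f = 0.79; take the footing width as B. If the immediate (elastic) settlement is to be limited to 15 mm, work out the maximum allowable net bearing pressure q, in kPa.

S_e = q·B·(1−ν²)/E_s · I_f  ⇒  q = S_e·E_s / (B·(1−ν²)·I_f).
q = 0.015 × 26100 / (3.1 × 0.9559 × 0.79) = 167.2 kPa

q ≈ 167 kPa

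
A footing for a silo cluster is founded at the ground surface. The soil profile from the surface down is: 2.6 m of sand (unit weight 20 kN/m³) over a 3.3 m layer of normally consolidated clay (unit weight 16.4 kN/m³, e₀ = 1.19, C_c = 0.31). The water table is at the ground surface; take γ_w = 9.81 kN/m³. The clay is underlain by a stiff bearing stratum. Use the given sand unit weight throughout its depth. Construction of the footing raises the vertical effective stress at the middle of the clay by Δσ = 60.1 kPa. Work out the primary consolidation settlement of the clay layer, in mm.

Mid-depth of clay below the ground surface: z = 2.6 + 3.3/2 = 4.25 m.
Total vertical stress at mid-clay: σ_v = 20×2.6 + 16.4×1.65 = 79.06 kPa.
Pore pressure: u = 9.81×(4.25 − 0) = 41.693 kPa.
Initial effective stress: σ'_0 = σ_v − u = 79.06 − 41.693 = 37.367 kPa.
Final effective stress: σ'_f = σ'_0 + Δσ = 37.367 + 60.1 = 97.467 kPa.
Normally consolidated clay, so the full stress increment lies on the virgin compression line:
S_c = C_c·H/(1+e₀)·log₁₀(σ'_f/σ'_0) = 0.31×3.3/(1+1.19)×log₁₀(97.467/37.367)
    = 0.46712 × 0.41637 = 0.1945 m

S_c ≈ 194 mm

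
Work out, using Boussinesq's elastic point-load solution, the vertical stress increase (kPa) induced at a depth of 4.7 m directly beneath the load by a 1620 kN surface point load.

Δσ_z ≈ 35 kPa

Boussinesq vertical stress below a point load on an elastic half-space:
Δσ_z = 3P/(2πz²) · [1 + (r/z)²]^(−5/2)
r/z = 0/4.7 = 0; [1+(r/z)²]^(−5/2) = 1.
Δσ_z = 3×1620/(2π×4.7²) × 1 = 35.016 × 1 = 35.02 kPa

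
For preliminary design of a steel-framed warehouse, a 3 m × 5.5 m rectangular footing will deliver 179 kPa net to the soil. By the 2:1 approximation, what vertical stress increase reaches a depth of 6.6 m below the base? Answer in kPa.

By the 2:1 method the load spreads at 1 horizontal : 2 vertical, so at depth z the loaded area has grown by z in each plan dimension:
Δσ = qBL/((B+z)(L+z)) = 179×3×5.5/((3+6.6)(5.5+6.6)) = 25.426 kPa

Δσ_z ≈ 25.4 kPa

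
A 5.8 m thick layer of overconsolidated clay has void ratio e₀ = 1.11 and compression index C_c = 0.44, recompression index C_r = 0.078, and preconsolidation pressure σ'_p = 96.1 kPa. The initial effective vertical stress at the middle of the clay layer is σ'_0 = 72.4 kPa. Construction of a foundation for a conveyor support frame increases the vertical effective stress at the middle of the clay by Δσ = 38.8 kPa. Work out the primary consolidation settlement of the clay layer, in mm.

Final effective stress: σ'_f = 72.4 + 38.8 = 111.2 kPa.
σ'_f = 111.2 > σ'_p = 96.1 kPa, so the stress path crosses the preconsolidation pressure — recompression up to σ'_p, then virgin compression beyond:
S_c = H/(1+e₀)·[C_r·log₁₀(σ'_p/σ'_0) + C_c·log₁₀(σ'_f/σ'_p)]
    = 5.8/2.11 × [0.078×log₁₀(96.1/72.4) + 0.44×log₁₀(111.2/96.1)]
    = 2.7488 × [0.0095928 + 0.027888] = 0.103 m

S_c ≈ 103 mm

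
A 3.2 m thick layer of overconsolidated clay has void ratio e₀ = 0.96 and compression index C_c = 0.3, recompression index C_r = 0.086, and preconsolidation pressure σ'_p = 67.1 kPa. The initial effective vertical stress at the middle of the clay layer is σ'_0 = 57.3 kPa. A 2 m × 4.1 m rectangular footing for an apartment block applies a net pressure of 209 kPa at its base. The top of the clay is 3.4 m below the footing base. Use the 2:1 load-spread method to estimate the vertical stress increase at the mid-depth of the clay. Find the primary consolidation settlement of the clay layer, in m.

Mid-depth of clay below the footing base: z = 3.4 + 3.2/2 = 5 m.
Stress increase at mid-clay by the 2:1 spreading method:
Δσ = qBL/((B+z)(L+z)) = 209×2×4.1/((2+5)(4.1+5)) = 26.904 kPa
Final effective stress: σ'_f = 57.3 + 26.904 = 84.204 kPa.
σ'_f = 84.204 > σ'_p = 67.1 kPa, so the stress path crosses the preconsolidation pressure — recompression up to σ'_p, then virgin compression beyond:
S_c = H/(1+e₀)·[C_r·log₁₀(σ'_p/σ'_0) + C_c·log₁₀(σ'_f/σ'_p)]
    = 3.2/1.96 × [0.086×log₁₀(67.1/57.3) + 0.3×log₁₀(84.204/67.1)]
    = 1.6327 × [0.0058968 + 0.029583] = 0.05793 m

S_c ≈ 0.0579 m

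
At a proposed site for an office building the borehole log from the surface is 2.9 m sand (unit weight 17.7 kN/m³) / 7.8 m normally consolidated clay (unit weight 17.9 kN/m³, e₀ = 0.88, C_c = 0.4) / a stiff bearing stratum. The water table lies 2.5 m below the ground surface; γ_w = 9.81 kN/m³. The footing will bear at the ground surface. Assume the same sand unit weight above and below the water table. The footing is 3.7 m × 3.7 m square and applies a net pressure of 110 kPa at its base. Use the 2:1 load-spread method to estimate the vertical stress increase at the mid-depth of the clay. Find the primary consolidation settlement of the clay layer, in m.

S_c ≈ 0.115 m

Mid-depth of clay below the ground surface: z = 2.9 + 7.8/2 = 6.8 m.
Total vertical stress at mid-clay: σ_v = 17.7×2.9 + 17.9×3.9 = 121.14 kPa.
Pore pressure: u = 9.81×(6.8 − 2.5) = 42.183 kPa.
Initial effective stress: σ'_0 = σ_v − u = 121.14 − 42.183 = 78.957 kPa.
Stress increase at mid-clay by the 2:1 spreading method:
Δσ = qBL/((B+z)(L+z)) = 110×3.7×3.7/((3.7+6.8)(3.7+6.8)) = 13.659 kPa
Final effective stress: σ'_f = σ'_0 + Δσ = 78.957 + 13.659 = 92.616 kPa.
Normally consolidated clay, so the full stress increment lies on the virgin compression line:
S_c = C_c·H/(1+e₀)·log₁₀(σ'_f/σ'_0) = 0.4×7.8/(1+0.88)×log₁₀(92.616/78.957)
    = 1.6596 × 0.069295 = 0.115 m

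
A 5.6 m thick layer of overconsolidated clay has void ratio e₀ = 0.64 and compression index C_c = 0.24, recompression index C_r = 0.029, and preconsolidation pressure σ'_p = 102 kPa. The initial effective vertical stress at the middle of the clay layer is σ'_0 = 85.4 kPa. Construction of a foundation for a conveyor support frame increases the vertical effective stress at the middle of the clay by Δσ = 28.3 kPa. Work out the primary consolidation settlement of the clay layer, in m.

Final effective stress: σ'_f = 85.4 + 28.3 = 113.7 kPa.
σ'_f = 113.7 > σ'_p = 102 kPa, so the stress path crosses the preconsolidation pressure — recompression up to σ'_p, then virgin compression beyond:
S_c = H/(1+e₀)·[C_r·log₁₀(σ'_p/σ'_0) + C_c·log₁₀(σ'_f/σ'_p)]
    = 5.6/1.64 × [0.029×log₁₀(102/85.4) + 0.24×log₁₀(113.7/102)]
    = 3.4146 × [0.0022371 + 0.011318] = 0.04629 m

S_c ≈ 0.0463 m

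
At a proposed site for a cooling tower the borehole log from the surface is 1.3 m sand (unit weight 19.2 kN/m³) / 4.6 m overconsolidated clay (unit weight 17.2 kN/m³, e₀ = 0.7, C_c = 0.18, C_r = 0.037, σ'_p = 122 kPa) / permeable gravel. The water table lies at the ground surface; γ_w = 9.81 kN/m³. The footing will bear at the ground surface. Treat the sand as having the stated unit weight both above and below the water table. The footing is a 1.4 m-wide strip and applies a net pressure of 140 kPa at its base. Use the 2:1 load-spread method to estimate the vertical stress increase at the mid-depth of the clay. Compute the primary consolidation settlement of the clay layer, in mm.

Mid-depth of clay below the ground surface: z = 1.3 + 4.6/2 = 3.6 m.
Total vertical stress at mid-clay: σ_v = 19.2×1.3 + 17.2×2.3 = 64.52 kPa.
Pore pressure: u = 9.81×(3.6 − 0) = 35.316 kPa.
Initial effective stress: σ'_0 = σ_v − u = 64.52 − 35.316 = 29.204 kPa.
Stress increase at mid-clay by the 2:1 spreading method:
Δσ = qB/(B+z) = 140×1.4/(1.4+3.6) = 39.2 kPa
Final effective stress: σ'_f = 29.204 + 39.2 = 68.404 kPa.
σ'_f = 68.404 ≤ σ'_p = 122 kPa, so the clay remains overconsolidated and only the recompression index applies:
S_c = C_r·H/(1+e₀)·log₁₀(σ'_f/σ'_0) = 0.037×4.6/1.7×log₁₀(68.404/29.204)
    = 0.10012 × 0.36964 = 0.03701 m

S_c ≈ 37 mm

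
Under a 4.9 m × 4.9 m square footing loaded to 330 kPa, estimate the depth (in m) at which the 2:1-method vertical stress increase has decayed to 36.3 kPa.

2:1 spreading — at depth z the loaded area has grown by z in each plan dimension:
qB²/(B+z)² = Δσ_z ⇒ z = B(√(q/Δσ_z) − 1) = 4.9×(√(330/36.3) − 1) = 9.874 m

z ≈ 9.87 m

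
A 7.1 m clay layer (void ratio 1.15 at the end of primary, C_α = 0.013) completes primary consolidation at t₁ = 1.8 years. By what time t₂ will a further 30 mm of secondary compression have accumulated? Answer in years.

S_s = C_α·H/(1+e_p)·log₁₀(t₂/t₁) ⇒ log₁₀(t₂/t₁) = S_s·(1+e_p)/(C_α·H).
log₁₀(t₂/t₁) = 0.03 × (1+1.15) / (0.013×7.1) = 0.6988
t₂ = t₁ × 10^0.6988 = 1.8 × 4.998 = 8.997 years

t₂ ≈ 9 years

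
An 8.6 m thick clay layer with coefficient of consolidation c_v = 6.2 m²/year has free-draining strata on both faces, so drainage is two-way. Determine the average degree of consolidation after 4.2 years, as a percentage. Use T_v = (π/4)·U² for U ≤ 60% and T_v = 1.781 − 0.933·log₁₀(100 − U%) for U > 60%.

Drainage path length: H_d = H/2 = 4.3 m (double drainage).
T_v = c_v·t/H_d² = 6.2×4.2/4.3² = 1.4083.
T_v = 1.4083 corresponds to the U > 60% branch:
U = 1 − 10^((1.781 − T_v)/0.933)/100 = 0.9749

U ≈ 97.5 %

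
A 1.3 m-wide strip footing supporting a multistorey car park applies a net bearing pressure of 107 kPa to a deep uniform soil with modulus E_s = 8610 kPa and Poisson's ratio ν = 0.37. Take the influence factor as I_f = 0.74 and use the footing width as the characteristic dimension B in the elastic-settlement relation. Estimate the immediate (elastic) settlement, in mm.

S_e ≈ 10.3 mm

Immediate (elastic) settlement: S_e = q·B·(1−ν²)/E_s · I_f.
S_e = 107 × 1.3 × (1 − 0.37²) / 8610 × 0.74
    = 107 × 1.3 × 0.8631 / 8610 × 0.74
    = 0.01032 m = 10.32 mm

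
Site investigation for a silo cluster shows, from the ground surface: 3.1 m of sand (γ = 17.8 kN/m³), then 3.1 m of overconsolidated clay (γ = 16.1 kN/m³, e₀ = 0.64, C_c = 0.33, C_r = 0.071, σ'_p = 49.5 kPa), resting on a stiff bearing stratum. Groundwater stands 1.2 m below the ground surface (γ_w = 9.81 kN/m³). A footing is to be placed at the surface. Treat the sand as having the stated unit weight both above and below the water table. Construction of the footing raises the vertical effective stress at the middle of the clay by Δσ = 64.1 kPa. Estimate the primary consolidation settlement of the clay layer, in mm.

Mid-depth of clay below the ground surface: z = 3.1 + 3.1/2 = 4.65 m.
Total vertical stress at mid-clay: σ_v = 17.8×3.1 + 16.1×1.55 = 80.135 kPa.
Pore pressure: u = 9.81×(4.65 − 1.2) = 33.845 kPa.
Initial effective stress: σ'_0 = σ_v − u = 80.135 − 33.845 = 46.29 kPa.
Final effective stress: σ'_f = 46.29 + 64.1 = 110.39 kPa.
σ'_f = 110.39 > σ'_p = 49.5 kPa, so the stress path crosses the preconsolidation pressure — recompression up to σ'_p, then virgin compression beyond:
S_c = H/(1+e₀)·[C_r·log₁₀(σ'_p/σ'_0) + C_c·log₁₀(σ'_f/σ'_p)]
    = 3.1/1.64 × [0.071×log₁₀(49.5/46.29) + 0.33×log₁₀(110.39/49.5)]
    = 1.8902 × [0.0020674 + 0.11495] = 0.2212 m

S_c ≈ 221 mm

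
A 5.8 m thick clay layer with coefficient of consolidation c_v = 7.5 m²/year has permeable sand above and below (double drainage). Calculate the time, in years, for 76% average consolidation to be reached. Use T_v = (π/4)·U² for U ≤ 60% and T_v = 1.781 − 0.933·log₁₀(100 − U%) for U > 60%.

Drainage path length: H_d = H/2 = 2.9 m (double drainage).
U > 60%: T_v = 1.781 − 0.933·log₁₀(100 − 76) = 0.49326.
t = T_v·H_d²/c_v = 0.49326×2.9²/7.5 = 0.5531 years.

t ≈ 0.553 years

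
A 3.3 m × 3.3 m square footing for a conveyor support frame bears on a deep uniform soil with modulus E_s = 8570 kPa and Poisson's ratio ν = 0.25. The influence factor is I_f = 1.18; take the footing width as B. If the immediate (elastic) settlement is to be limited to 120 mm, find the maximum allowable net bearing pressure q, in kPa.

S_e = q·B·(1−ν²)/E_s · I_f  ⇒  q = S_e·E_s / (B·(1−ν²)·I_f).
q = 0.12 × 8570 / (3.3 × 0.9375 × 1.18) = 281.7 kPa

q ≈ 282 kPa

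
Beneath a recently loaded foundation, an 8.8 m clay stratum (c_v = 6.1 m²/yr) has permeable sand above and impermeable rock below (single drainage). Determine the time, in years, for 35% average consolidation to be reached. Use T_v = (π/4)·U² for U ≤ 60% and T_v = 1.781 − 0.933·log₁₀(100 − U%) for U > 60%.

Drainage path length: H_d = H = 8.8 m (single drainage).
U ≤ 60%: T_v = (π/4)·U² = (π/4)×0.35² = 0.096211.
t = T_v·H_d²/c_v = 0.096211×8.8²/6.1 = 1.221 years.

t ≈ 1.22 years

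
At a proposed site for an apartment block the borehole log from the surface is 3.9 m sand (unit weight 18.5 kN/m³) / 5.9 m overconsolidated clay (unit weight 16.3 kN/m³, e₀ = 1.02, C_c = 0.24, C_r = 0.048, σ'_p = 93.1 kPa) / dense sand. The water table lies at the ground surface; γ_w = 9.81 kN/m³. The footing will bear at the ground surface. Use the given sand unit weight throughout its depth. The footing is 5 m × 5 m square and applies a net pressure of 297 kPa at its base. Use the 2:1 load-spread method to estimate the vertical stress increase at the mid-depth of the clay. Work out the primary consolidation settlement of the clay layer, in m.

Mid-depth of clay below the ground surface: z = 3.9 + 5.9/2 = 6.85 m.
Total vertical stress at mid-clay: σ_v = 18.5×3.9 + 16.3×2.95 = 120.23 kPa.
Pore pressure: u = 9.81×(6.85 − 0) = 67.198 kPa.
Initial effective stress: σ'_0 = σ_v − u = 120.23 − 67.198 = 53.032 kPa.
Stress increase at mid-clay by the 2:1 spreading method:
Δσ = qBL/((B+z)(L+z)) = 297×5×5/((5+6.85)(5+6.85)) = 52.876 kPa
Final effective stress: σ'_f = 53.032 + 52.876 = 105.91 kPa.
σ'_f = 105.91 > σ'_p = 93.1 kPa, so the stress path crosses the preconsolidation pressure — recompression up to σ'_p, then virgin compression beyond:
S_c = H/(1+e₀)·[C_r·log₁₀(σ'_p/σ'_0) + C_c·log₁₀(σ'_f/σ'_p)]
    = 5.9/2.02 × [0.048×log₁₀(93.1/53.032) + 0.24×log₁₀(105.91/93.1)]
    = 2.9208 × [0.011732 + 0.013437] = 0.07351 m

S_c ≈ 0.0735 m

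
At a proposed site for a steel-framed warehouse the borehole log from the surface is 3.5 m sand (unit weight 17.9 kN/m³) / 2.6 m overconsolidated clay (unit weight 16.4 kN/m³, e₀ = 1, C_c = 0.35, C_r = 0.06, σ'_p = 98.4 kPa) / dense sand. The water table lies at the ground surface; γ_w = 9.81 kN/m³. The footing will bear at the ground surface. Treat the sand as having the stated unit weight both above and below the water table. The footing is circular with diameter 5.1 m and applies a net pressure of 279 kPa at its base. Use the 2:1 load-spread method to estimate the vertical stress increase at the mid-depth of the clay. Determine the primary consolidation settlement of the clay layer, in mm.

S_c ≈ 56.9 mm

Mid-depth of clay below the ground surface: z = 3.5 + 2.6/2 = 4.8 m.
Total vertical stress at mid-clay: σ_v = 17.9×3.5 + 16.4×1.3 = 83.97 kPa.
Pore pressure: u = 9.81×(4.8 − 0) = 47.088 kPa.
Initial effective stress: σ'_0 = σ_v − u = 83.97 − 47.088 = 36.882 kPa.
Stress increase at mid-clay by the 2:1 spreading method:
Δσ ≈ qD²/(D+z)² = 279×5.1²/(5.1+4.8)² = 74.041 kPa
Final effective stress: σ'_f = 36.882 + 74.041 = 110.92 kPa.
σ'_f = 110.92 > σ'_p = 98.4 kPa, so the stress path crosses the preconsolidation pressure — recompression up to σ'_p, then virgin compression beyond:
S_c = H/(1+e₀)·[C_r·log₁₀(σ'_p/σ'_0) + C_c·log₁₀(σ'_f/σ'_p)]
    = 2.6/2 × [0.06×log₁₀(98.4/36.882) + 0.35×log₁₀(110.92/98.4)]
    = 1.3 × [0.025571 + 0.018205] = 0.05691 m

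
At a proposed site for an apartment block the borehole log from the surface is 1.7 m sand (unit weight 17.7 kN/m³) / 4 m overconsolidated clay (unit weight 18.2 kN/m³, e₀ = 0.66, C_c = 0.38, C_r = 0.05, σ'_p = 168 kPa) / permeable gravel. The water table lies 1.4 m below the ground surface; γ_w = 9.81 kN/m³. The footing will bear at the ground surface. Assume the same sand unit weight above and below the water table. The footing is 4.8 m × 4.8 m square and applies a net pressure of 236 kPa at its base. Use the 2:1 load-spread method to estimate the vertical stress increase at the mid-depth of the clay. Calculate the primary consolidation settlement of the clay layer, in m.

S_c ≈ 0.0522 m

Mid-depth of clay below the ground surface: z = 1.7 + 4/2 = 3.7 m.
Total vertical stress at mid-clay: σ_v = 17.7×1.7 + 18.2×2 = 66.49 kPa.
Pore pressure: u = 9.81×(3.7 − 1.4) = 22.563 kPa.
Initial effective stress: σ'_0 = σ_v − u = 66.49 − 22.563 = 43.927 kPa.
Stress increase at mid-clay by the 2:1 spreading method:
Δσ = qBL/((B+z)(L+z)) = 236×4.8×4.8/((4.8+3.7)(4.8+3.7)) = 75.259 kPa
Final effective stress: σ'_f = 43.927 + 75.259 = 119.19 kPa.
σ'_f = 119.19 ≤ σ'_p = 168 kPa, so the clay remains overconsolidated and only the recompression index applies:
S_c = C_r·H/(1+e₀)·log₁₀(σ'_f/σ'_0) = 0.05×4/1.66×log₁₀(119.19/43.927)
    = 0.12048 × 0.43351 = 0.05223 m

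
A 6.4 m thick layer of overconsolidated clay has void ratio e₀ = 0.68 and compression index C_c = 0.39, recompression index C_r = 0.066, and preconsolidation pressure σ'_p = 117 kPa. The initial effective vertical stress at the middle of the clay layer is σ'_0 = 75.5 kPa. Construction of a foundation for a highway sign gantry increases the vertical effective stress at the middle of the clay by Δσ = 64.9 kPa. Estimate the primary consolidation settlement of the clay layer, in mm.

Final effective stress: σ'_f = 75.5 + 64.9 = 140.4 kPa.
σ'_f = 140.4 > σ'_p = 117 kPa, so the stress path crosses the preconsolidation pressure — recompression up to σ'_p, then virgin compression beyond:
S_c = H/(1+e₀)·[C_r·log₁₀(σ'_p/σ'_0) + C_c·log₁₀(σ'_f/σ'_p)]
    = 6.4/1.68 × [0.066×log₁₀(117/75.5) + 0.39×log₁₀(140.4/117)]
    = 3.8095 × [0.012556 + 0.030881] = 0.1655 m

S_c ≈ 165 mm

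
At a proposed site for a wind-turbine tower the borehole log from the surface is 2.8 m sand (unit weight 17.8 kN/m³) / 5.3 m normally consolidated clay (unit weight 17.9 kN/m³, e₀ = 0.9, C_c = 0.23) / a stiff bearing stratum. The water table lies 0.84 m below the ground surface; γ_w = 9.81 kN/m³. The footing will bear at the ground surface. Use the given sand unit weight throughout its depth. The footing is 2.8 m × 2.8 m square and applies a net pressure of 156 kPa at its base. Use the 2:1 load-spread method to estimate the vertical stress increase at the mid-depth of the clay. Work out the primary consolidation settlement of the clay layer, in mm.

S_c ≈ 82.6 mm

Mid-depth of clay below the ground surface: z = 2.8 + 5.3/2 = 5.45 m.
Total vertical stress at mid-clay: σ_v = 17.8×2.8 + 17.9×2.65 = 97.275 kPa.
Pore pressure: u = 9.81×(5.45 − 0.84) = 45.224 kPa.
Initial effective stress: σ'_0 = σ_v − u = 97.275 − 45.224 = 52.051 kPa.
Stress increase at mid-clay by the 2:1 spreading method:
Δσ = qBL/((B+z)(L+z)) = 156×2.8×2.8/((2.8+5.45)(2.8+5.45)) = 17.969 kPa
Final effective stress: σ'_f = σ'_0 + Δσ = 52.051 + 17.969 = 70.02 kPa.
Normally consolidated clay, so the full stress increment lies on the virgin compression line:
S_c = C_c·H/(1+e₀)·log₁₀(σ'_f/σ'_0) = 0.23×5.3/(1+0.9)×log₁₀(70.02/52.051)
    = 0.64158 × 0.12879 = 0.08263 m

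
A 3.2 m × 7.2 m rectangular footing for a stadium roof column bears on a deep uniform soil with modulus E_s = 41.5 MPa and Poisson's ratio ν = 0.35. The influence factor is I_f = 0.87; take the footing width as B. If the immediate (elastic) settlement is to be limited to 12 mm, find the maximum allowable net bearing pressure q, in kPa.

q ≈ 204 kPa

E_s = 41.5 MPa = 41500 kPa.
S_e = q·B·(1−ν²)/E_s · I_f  ⇒  q = S_e·E_s / (B·(1−ν²)·I_f).
q = 0.012 × 41500 / (3.2 × 0.8775 × 0.87) = 203.9 kPa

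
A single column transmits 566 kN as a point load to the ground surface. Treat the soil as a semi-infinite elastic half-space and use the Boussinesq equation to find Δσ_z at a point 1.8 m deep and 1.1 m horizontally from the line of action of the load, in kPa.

Boussinesq vertical stress below a point load on an elastic half-space:
Δσ_z = 3P/(2πz²) · [1 + (r/z)²]^(−5/2)
r/z = 1.1/1.8 = 0.61111; [1+(r/z)²]^(−5/2) = 0.45234.
Δσ_z = 3×566/(2π×1.8²) × 0.45234 = 83.409 × 0.45234 = 37.73 kPa

Δσ_z ≈ 37.7 kPa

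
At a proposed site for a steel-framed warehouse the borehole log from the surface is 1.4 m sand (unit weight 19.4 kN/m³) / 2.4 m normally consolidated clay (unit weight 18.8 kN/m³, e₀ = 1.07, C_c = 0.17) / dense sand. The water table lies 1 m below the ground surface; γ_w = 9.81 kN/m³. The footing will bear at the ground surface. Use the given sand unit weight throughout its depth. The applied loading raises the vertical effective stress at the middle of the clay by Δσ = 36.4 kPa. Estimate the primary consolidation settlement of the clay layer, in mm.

Mid-depth of clay below the ground surface: z = 1.4 + 2.4/2 = 2.6 m.
Total vertical stress at mid-clay: σ_v = 19.4×1.4 + 18.8×1.2 = 49.72 kPa.
Pore pressure: u = 9.81×(2.6 − 1) = 15.696 kPa.
Initial effective stress: σ'_0 = σ_v − u = 49.72 − 15.696 = 34.024 kPa.
Final effective stress: σ'_f = σ'_0 + Δσ = 34.024 + 36.4 = 70.424 kPa.
Normally consolidated clay, so the full stress increment lies on the virgin compression line:
S_c = C_c·H/(1+e₀)·log₁₀(σ'_f/σ'_0) = 0.17×2.4/(1+1.07)×log₁₀(70.424/34.024)
    = 0.1971 × 0.31594 = 0.06227 m

S_c ≈ 62.3 mm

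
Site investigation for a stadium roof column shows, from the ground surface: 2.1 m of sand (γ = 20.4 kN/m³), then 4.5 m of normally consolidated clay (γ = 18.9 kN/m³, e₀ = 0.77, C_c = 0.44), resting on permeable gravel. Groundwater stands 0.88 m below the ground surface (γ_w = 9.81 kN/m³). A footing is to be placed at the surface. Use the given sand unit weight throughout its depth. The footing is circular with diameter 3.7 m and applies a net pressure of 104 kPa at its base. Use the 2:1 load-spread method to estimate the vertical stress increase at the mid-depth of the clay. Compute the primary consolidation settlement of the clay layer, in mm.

S_c ≈ 173 mm

Mid-depth of clay below the ground surface: z = 2.1 + 4.5/2 = 4.35 m.
Total vertical stress at mid-clay: σ_v = 20.4×2.1 + 18.9×2.25 = 85.365 kPa.
Pore pressure: u = 9.81×(4.35 − 0.88) = 34.041 kPa.
Initial effective stress: σ'_0 = σ_v − u = 85.365 − 34.041 = 51.324 kPa.
Stress increase at mid-clay by the 2:1 spreading method:
Δσ ≈ qD²/(D+z)² = 104×3.7²/(3.7+4.35)² = 21.971 kPa
Final effective stress: σ'_f = σ'_0 + Δσ = 51.324 + 21.971 = 73.295 kPa.
Normally consolidated clay, so the full stress increment lies on the virgin compression line:
S_c = C_c·H/(1+e₀)·log₁₀(σ'_f/σ'_0) = 0.44×4.5/(1+0.77)×log₁₀(73.295/51.324)
    = 1.1186 × 0.15475 = 0.1731 m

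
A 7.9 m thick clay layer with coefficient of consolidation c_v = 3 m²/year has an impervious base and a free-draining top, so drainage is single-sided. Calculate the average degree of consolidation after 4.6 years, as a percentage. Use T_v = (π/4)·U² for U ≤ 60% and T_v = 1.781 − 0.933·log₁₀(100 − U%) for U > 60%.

Drainage path length: H_d = H = 7.9 m (single drainage).
T_v = c_v·t/H_d² = 3×4.6/7.9² = 0.22112.
T_v = 0.22112 corresponds to the U ≤ 60% branch:
U = √(4T_v/π) = 0.5306

U ≈ 53.1 %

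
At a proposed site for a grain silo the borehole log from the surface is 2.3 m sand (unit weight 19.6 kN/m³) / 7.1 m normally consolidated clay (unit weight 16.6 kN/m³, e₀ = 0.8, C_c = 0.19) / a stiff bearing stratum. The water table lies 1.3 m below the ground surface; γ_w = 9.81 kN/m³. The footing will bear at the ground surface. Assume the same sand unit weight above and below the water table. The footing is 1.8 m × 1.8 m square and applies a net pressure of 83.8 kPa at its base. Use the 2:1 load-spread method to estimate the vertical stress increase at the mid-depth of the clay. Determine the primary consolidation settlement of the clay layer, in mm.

S_c ≈ 24.5 mm

Mid-depth of clay below the ground surface: z = 2.3 + 7.1/2 = 5.85 m.
Total vertical stress at mid-clay: σ_v = 19.6×2.3 + 16.6×3.55 = 104.01 kPa.
Pore pressure: u = 9.81×(5.85 − 1.3) = 44.636 kPa.
Initial effective stress: σ'_0 = σ_v − u = 104.01 − 44.636 = 59.374 kPa.
Stress increase at mid-clay by the 2:1 spreading method:
Δσ = qBL/((B+z)(L+z)) = 83.8×1.8×1.8/((1.8+5.85)(1.8+5.85)) = 4.6394 kPa
Final effective stress: σ'_f = σ'_0 + Δσ = 59.374 + 4.6394 = 64.013 kPa.
Normally consolidated clay, so the full stress increment lies on the virgin compression line:
S_c = C_c·H/(1+e₀)·log₁₀(σ'_f/σ'_0) = 0.19×7.1/(1+0.8)×log₁₀(64.013/59.374)
    = 0.74944 × 0.032672 = 0.02449 m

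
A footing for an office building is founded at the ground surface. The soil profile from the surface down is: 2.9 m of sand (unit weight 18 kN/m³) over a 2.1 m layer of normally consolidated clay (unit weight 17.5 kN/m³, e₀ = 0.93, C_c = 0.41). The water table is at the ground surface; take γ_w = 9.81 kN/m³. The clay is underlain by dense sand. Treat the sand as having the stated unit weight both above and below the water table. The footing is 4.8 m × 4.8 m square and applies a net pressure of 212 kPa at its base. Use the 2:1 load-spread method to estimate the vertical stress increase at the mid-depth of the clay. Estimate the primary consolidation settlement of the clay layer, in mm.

Mid-depth of clay below the ground surface: z = 2.9 + 2.1/2 = 3.95 m.
Total vertical stress at mid-clay: σ_v = 18×2.9 + 17.5×1.05 = 70.575 kPa.
Pore pressure: u = 9.81×(3.95 − 0) = 38.75 kPa.
Initial effective stress: σ'_0 = σ_v − u = 70.575 − 38.75 = 31.825 kPa.
Stress increase at mid-clay by the 2:1 spreading method:
Δσ = qBL/((B+z)(L+z)) = 212×4.8×4.8/((4.8+3.95)(4.8+3.95)) = 63.797 kPa
Final effective stress: σ'_f = σ'_0 + Δσ = 31.825 + 63.797 = 95.622 kPa.
Normally consolidated clay, so the full stress increment lies on the virgin compression line:
S_c = C_c·H/(1+e₀)·log₁₀(σ'_f/σ'_0) = 0.41×2.1/(1+0.93)×log₁₀(95.622/31.825)
    = 0.44611 × 0.47779 = 0.2131 m

S_c ≈ 213 mm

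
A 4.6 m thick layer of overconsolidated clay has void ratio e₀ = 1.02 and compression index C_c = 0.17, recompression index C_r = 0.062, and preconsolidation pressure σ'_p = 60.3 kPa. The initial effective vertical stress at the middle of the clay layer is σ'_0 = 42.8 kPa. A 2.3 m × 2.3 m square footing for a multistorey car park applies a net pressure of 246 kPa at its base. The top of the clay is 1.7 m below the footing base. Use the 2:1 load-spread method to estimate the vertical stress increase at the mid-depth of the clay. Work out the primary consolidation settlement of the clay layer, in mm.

Mid-depth of clay below the footing base: z = 1.7 + 4.6/2 = 4 m.
Stress increase at mid-clay by the 2:1 spreading method:
Δσ = qBL/((B+z)(L+z)) = 246×2.3×2.3/((2.3+4)(2.3+4)) = 32.788 kPa
Final effective stress: σ'_f = 42.8 + 32.788 = 75.588 kPa.
σ'_f = 75.588 > σ'_p = 60.3 kPa, so the stress path crosses the preconsolidation pressure — recompression up to σ'_p, then virgin compression beyond:
S_c = H/(1+e₀)·[C_r·log₁₀(σ'_p/σ'_0) + C_c·log₁₀(σ'_f/σ'_p)]
    = 4.6/2.02 × [0.062×log₁₀(60.3/42.8) + 0.17×log₁₀(75.588/60.3)]
    = 2.2772 × [0.0092302 + 0.016683] = 0.05901 m

S_c ≈ 59 mm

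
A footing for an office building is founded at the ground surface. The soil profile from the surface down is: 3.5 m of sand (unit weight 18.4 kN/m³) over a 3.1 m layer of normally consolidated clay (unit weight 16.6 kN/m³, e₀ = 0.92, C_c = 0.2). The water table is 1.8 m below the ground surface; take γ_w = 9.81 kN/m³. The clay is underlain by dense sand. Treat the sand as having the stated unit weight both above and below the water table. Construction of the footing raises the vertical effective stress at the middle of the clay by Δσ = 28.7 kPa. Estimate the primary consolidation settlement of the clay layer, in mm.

Mid-depth of clay below the ground surface: z = 3.5 + 3.1/2 = 5.05 m.
Total vertical stress at mid-clay: σ_v = 18.4×3.5 + 16.6×1.55 = 90.13 kPa.
Pore pressure: u = 9.81×(5.05 − 1.8) = 31.883 kPa.
Initial effective stress: σ'_0 = σ_v − u = 90.13 − 31.883 = 58.247 kPa.
Final effective stress: σ'_f = σ'_0 + Δσ = 58.247 + 28.7 = 86.947 kPa.
Normally consolidated clay, so the full stress increment lies on the virgin compression line:
S_c = C_c·H/(1+e₀)·log₁₀(σ'_f/σ'_0) = 0.2×3.1/(1+0.92)×log₁₀(86.947/58.247)
    = 0.32292 × 0.17398 = 0.05618 m

S_c ≈ 56.2 mm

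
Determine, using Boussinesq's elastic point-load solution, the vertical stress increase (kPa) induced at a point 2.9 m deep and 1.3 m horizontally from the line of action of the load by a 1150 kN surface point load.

Δσ_z ≈ 41.3 kPa

Boussinesq vertical stress below a point load on an elastic half-space:
Δσ_z = 3P/(2πz²) · [1 + (r/z)²]^(−5/2)
r/z = 1.3/2.9 = 0.44828; [1+(r/z)²]^(−5/2) = 0.63268.
Δσ_z = 3×1150/(2π×2.9²) × 0.63268 = 65.289 × 0.63268 = 41.31 kPa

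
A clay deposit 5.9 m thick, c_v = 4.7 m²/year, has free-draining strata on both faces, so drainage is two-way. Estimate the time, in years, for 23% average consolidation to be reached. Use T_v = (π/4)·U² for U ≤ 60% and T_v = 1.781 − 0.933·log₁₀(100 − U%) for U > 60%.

Drainage path length: H_d = H/2 = 2.95 m (double drainage).
U ≤ 60%: T_v = (π/4)·U² = (π/4)×0.23² = 0.041548.
t = T_v·H_d²/c_v = 0.041548×2.95²/4.7 = 0.07693 years.

t ≈ 0.0769 years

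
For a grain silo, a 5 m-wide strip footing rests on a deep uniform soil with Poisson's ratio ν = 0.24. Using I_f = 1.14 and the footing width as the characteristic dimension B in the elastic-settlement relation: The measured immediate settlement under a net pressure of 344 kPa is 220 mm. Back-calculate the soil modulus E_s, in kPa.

S_e = q·B·(1−ν²)/E_s · I_f  ⇒  E_s = q·B·(1−ν²)·I_f / S_e.
E_s = 344 × 5 × 0.9424 × 1.14 / 0.22 = 8399 kPa

E_s ≈ 8400 kPa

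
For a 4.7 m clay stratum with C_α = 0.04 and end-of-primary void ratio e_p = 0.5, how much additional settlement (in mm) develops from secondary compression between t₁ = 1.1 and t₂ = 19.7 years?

Secondary compression: S_s = C_α·H/(1+e_p)·log₁₀(t₂/t₁)
S_s = 0.04×4.7/(1+0.5)×log₁₀(19.7/1.1)
    = 0.1253 × 1.253 = 0.1571 m

S_s ≈ 157 mm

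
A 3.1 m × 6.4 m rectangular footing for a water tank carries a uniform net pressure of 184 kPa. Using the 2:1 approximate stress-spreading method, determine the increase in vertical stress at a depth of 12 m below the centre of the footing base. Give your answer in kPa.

By the 2:1 method the load spreads at 1 horizontal : 2 vertical, so at depth z the loaded area has grown by z in each plan dimension:
Δσ = qBL/((B+z)(L+z)) = 184×3.1×6.4/((3.1+12)(6.4+12)) = 13.139 kPa

Δσ_z ≈ 13.1 kPa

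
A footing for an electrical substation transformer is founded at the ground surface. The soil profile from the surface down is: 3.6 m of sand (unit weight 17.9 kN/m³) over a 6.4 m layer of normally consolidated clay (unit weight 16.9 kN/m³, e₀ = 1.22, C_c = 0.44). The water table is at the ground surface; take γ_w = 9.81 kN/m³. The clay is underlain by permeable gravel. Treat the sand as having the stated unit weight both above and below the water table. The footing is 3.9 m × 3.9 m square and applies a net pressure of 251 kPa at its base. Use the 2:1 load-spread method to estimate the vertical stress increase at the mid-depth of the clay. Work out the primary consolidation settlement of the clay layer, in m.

S_c ≈ 0.274 m

Mid-depth of clay below the ground surface: z = 3.6 + 6.4/2 = 6.8 m.
Total vertical stress at mid-clay: σ_v = 17.9×3.6 + 16.9×3.2 = 118.52 kPa.
Pore pressure: u = 9.81×(6.8 − 0) = 66.708 kPa.
Initial effective stress: σ'_0 = σ_v − u = 118.52 − 66.708 = 51.812 kPa.
Stress increase at mid-clay by the 2:1 spreading method:
Δσ = qBL/((B+z)(L+z)) = 251×3.9×3.9/((3.9+6.8)(3.9+6.8)) = 33.345 kPa
Final effective stress: σ'_f = σ'_0 + Δσ = 51.812 + 33.345 = 85.157 kPa.
Normally consolidated clay, so the full stress increment lies on the virgin compression line:
S_c = C_c·H/(1+e₀)·log₁₀(σ'_f/σ'_0) = 0.44×6.4/(1+1.22)×log₁₀(85.157/51.812)
    = 1.2685 × 0.21579 = 0.2737 m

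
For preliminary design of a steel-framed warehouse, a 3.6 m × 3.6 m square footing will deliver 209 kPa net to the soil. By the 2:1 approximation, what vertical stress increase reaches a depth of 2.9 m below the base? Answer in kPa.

Δσ_z ≈ 64.1 kPa

By the 2:1 method the load spreads at 1 horizontal : 2 vertical, so at depth z the loaded area has grown by z in each plan dimension:
Δσ = qBL/((B+z)(L+z)) = 209×3.6×3.6/((3.6+2.9)(3.6+2.9)) = 64.11 kPa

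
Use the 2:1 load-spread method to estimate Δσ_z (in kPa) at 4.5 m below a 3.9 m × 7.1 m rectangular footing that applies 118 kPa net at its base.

By the 2:1 method the load spreads at 1 horizontal : 2 vertical, so at depth z the loaded area has grown by z in each plan dimension:
Δσ = qBL/((B+z)(L+z)) = 118×3.9×7.1/((3.9+4.5)(7.1+4.5)) = 33.533 kPa

Δσ_z ≈ 33.5 kPa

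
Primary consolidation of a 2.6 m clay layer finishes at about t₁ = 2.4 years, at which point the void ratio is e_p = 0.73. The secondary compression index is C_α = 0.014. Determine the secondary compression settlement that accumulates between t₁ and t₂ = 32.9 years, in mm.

Secondary compression: S_s = C_α·H/(1+e_p)·log₁₀(t₂/t₁)
S_s = 0.014×2.6/(1+0.73)×log₁₀(32.9/2.4)
    = 0.02104 × 1.137 = 0.02392 m

S_s ≈ 23.9 mm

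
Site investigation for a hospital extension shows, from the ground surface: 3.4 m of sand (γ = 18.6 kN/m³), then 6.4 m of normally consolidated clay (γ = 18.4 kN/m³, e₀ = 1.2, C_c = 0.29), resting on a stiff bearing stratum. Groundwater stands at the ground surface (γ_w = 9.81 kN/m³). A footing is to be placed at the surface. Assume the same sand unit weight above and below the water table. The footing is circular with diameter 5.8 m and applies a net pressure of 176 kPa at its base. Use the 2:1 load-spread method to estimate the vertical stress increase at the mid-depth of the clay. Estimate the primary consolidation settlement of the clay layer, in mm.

S_c ≈ 188 mm

Mid-depth of clay below the ground surface: z = 3.4 + 6.4/2 = 6.6 m.
Total vertical stress at mid-clay: σ_v = 18.6×3.4 + 18.4×3.2 = 122.12 kPa.
Pore pressure: u = 9.81×(6.6 − 0) = 64.746 kPa.
Initial effective stress: σ'_0 = σ_v − u = 122.12 − 64.746 = 57.374 kPa.
Stress increase at mid-clay by the 2:1 spreading method:
Δσ ≈ qD²/(D+z)² = 176×5.8²/(5.8+6.6)² = 38.506 kPa
Final effective stress: σ'_f = σ'_0 + Δσ = 57.374 + 38.506 = 95.88 kPa.
Normally consolidated clay, so the full stress increment lies on the virgin compression line:
S_c = C_c·H/(1+e₀)·log₁₀(σ'_f/σ'_0) = 0.29×6.4/(1+1.2)×log₁₀(95.88/57.374)
    = 0.84364 × 0.22301 = 0.1881 m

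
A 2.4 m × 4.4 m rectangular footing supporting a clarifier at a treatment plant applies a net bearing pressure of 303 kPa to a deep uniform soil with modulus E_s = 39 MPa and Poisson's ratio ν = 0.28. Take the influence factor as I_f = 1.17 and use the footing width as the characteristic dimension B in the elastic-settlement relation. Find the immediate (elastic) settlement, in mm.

Immediate (elastic) settlement: S_e = q·B·(1−ν²)/E_s · I_f.
E_s = 39 MPa = 39000 kPa.
S_e = 303 × 2.4 × (1 − 0.28²) / 39000 × 1.17
    = 303 × 2.4 × 0.9216 / 39000 × 1.17
    = 0.02011 m = 20.11 mm

S_e ≈ 20.1 mm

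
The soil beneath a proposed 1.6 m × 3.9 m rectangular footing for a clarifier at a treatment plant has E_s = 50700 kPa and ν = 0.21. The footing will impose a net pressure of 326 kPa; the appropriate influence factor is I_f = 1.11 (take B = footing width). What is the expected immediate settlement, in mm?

Immediate (elastic) settlement: S_e = q·B·(1−ν²)/E_s · I_f.
S_e = 326 × 1.6 × (1 − 0.21²) / 50700 × 1.11
    = 326 × 1.6 × 0.9559 / 50700 × 1.11
    = 0.01092 m = 10.92 mm

S_e ≈ 10.9 mm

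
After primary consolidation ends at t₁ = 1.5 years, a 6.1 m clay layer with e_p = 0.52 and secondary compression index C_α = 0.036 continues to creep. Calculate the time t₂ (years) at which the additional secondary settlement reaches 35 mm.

t₂ ≈ 2.62 years

S_s = C_α·H/(1+e_p)·log₁₀(t₂/t₁) ⇒ log₁₀(t₂/t₁) = S_s·(1+e_p)/(C_α·H).
log₁₀(t₂/t₁) = 0.035 × (1+0.52) / (0.036×6.1) = 0.2423
t₂ = t₁ × 10^0.2423 = 1.5 × 1.747 = 2.62 years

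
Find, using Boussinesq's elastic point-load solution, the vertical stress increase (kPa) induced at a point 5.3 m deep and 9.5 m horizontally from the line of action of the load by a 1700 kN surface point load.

Δσ_z ≈ 0.793 kPa

Boussinesq vertical stress below a point load on an elastic half-space:
Δσ_z = 3P/(2πz²) · [1 + (r/z)²]^(−5/2)
r/z = 9.5/5.3 = 1.7925; [1+(r/z)²]^(−5/2) = 0.027451.
Δσ_z = 3×1700/(2π×5.3²) × 0.027451 = 28.896 × 0.027451 = 0.7932 kPa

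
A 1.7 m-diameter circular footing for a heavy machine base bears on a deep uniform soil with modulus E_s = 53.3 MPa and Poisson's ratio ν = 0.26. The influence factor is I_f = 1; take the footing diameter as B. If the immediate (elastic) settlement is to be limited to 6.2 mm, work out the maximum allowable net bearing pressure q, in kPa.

q ≈ 208 kPa

E_s = 53.3 MPa = 53300 kPa.
S_e = q·B·(1−ν²)/E_s · I_f  ⇒  q = S_e·E_s / (B·(1−ν²)·I_f).
q = 0.0062 × 53300 / (1.7 × 0.9324 × 1) = 208.5 kPa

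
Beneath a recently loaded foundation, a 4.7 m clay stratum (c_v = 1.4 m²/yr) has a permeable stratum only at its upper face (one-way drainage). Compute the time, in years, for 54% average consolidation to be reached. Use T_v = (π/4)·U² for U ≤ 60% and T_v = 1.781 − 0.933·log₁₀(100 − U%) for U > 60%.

Drainage path length: H_d = H = 4.7 m (single drainage).
U ≤ 60%: T_v = (π/4)·U² = (π/4)×0.54² = 0.22902.
t = T_v·H_d²/c_v = 0.22902×4.7²/1.4 = 3.614 years.

t ≈ 3.61 years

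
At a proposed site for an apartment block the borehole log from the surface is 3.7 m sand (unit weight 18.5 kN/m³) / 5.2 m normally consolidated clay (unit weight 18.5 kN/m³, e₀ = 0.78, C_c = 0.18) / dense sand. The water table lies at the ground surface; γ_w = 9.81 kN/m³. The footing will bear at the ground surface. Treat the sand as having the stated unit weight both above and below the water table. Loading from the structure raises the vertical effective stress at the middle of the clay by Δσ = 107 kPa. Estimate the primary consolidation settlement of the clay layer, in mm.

S_c ≈ 247 mm

Mid-depth of clay below the ground surface: z = 3.7 + 5.2/2 = 6.3 m.
Total vertical stress at mid-clay: σ_v = 18.5×3.7 + 18.5×2.6 = 116.55 kPa.
Pore pressure: u = 9.81×(6.3 − 0) = 61.803 kPa.
Initial effective stress: σ'_0 = σ_v − u = 116.55 − 61.803 = 54.747 kPa.
Final effective stress: σ'_f = σ'_0 + Δσ = 54.747 + 107 = 161.75 kPa.
Normally consolidated clay, so the full stress increment lies on the virgin compression line:
S_c = C_c·H/(1+e₀)·log₁₀(σ'_f/σ'_0) = 0.18×5.2/(1+0.78)×log₁₀(161.75/54.747)
    = 0.52584 × 0.47048 = 0.2474 m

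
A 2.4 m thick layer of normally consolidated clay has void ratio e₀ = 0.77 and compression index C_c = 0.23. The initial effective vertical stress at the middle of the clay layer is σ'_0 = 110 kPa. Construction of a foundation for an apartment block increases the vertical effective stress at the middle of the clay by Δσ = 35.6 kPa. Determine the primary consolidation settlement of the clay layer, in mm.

S_c ≈ 38 mm

Final effective stress: σ'_f = σ'_0 + Δσ = 110 + 35.6 = 145.6 kPa.
Normally consolidated clay, so the full stress increment lies on the virgin compression line:
S_c = C_c·H/(1+e₀)·log₁₀(σ'_f/σ'_0) = 0.23×2.4/(1+0.77)×log₁₀(145.6/110)
    = 0.31186 × 0.12177 = 0.03798 m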